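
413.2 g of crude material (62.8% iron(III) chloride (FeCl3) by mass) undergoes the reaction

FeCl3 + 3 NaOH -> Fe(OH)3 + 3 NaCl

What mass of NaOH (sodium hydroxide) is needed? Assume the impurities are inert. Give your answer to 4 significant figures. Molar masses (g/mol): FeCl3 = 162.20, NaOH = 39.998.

Mass of pure FeCl3 = 413.2 g × 0.628 = 259.49 g.
n(FeCl3) = 259.49 g / 162.20 g/mol = 1.5998 mol.
From the equation the FeCl3:NaOH mole ratio is 1:3, so n(NaOH) = 1.5998 × 3/1 = 4.7994 mol.
Mass of NaOH = 4.7994 mol × 39.998 g/mol = 191.97 g.

192.0 g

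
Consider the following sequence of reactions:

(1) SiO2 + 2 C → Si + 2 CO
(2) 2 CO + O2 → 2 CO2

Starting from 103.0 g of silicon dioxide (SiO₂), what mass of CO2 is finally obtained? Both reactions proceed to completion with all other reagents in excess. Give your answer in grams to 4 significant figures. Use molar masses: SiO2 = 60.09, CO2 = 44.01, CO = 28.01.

150.9 g

n(SiO2) = 103.00 / 60.09 = 1.7141 mol.
Step 1 gives a 1:2 ratio of SiO2 to CO, so n(CO) = 3.4282 mol.
In step 2 the CO:CO2 ratio is 2:2, so n(CO2) = 3.4282 mol.
Mass of CO2 = 3.4282 × 44.01 = 150.87 g.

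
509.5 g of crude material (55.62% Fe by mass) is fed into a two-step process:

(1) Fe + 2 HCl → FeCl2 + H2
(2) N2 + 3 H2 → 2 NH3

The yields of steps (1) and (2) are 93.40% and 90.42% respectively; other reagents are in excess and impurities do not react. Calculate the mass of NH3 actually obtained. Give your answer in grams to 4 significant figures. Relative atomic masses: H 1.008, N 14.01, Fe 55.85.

48.66 g

Pure Fe = 509.5 × 0.5562 = 283.38 g.
M(Fe) = 55.85 g/mol.
M(NH3) = 14.01 + 3(1.008) = 17.034 g/mol.
n(Fe) = 283.38 / 55.85 = 5.0740 mol.
Step 1 (Fe:H2 = 1:1): theoretical n(H2) = 5.0740 mol; at 93.40% yield, n(H2) = 4.7391 mol.
Step 2 (H2:NH3 = 3:2): theoretical n(NH3) = 3.1594 mol, so theoretical mass = 3.1594 × 17.034 = 53.818 g.
At 90.42% yield, actual mass of NH3 = 53.818 × 0.9042 = 48.662 g.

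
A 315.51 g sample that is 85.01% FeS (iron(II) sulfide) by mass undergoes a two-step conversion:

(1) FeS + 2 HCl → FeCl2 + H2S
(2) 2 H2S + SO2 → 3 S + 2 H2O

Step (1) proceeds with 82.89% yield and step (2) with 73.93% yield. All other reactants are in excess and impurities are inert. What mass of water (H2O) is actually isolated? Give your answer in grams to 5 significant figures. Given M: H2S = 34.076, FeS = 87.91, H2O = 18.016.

33.684 g

Pure FeS = 315.51 × 0.8501 = 268.215 g.
n(FeS) = 268.215 / 87.91 = 3.05102 mol.
Step 1 (FeS:H2S = 1:1): theoretical n(H2S) = 3.05102 mol; at 82.89% yield, n(H2S) = 2.52899 mol.
Step 2 (H2S:H2O = 2:2): theoretical n(H2O) = 2.52899 mol, so theoretical mass = 2.52899 × 18.016 = 45.5623 g.
At 73.93% yield, actual mass of H2O = 45.5623 × 0.7393 = 33.6842 g.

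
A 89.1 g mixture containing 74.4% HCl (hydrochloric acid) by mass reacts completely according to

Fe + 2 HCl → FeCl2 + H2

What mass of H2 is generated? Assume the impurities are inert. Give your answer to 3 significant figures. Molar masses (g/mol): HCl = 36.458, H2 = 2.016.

1.83 g

Mass of pure HCl = 89.1 g × 0.744 = 66.29 g.
n(HCl) = 66.29 g / 36.458 g/mol = 1.818 mol.
From the equation the HCl:H2 mole ratio is 2:1, so n(H2) = 1.818 × 1/2 = 0.9091 mol.
Mass of H2 = 0.9091 mol × 2.016 g/mol = 1.833 g.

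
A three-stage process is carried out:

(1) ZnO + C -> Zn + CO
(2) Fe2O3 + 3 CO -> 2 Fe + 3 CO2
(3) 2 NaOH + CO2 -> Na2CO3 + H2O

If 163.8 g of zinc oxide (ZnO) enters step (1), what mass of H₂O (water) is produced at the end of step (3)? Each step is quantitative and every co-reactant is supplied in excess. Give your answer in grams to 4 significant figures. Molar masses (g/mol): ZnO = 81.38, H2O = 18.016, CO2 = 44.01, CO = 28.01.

36.26 g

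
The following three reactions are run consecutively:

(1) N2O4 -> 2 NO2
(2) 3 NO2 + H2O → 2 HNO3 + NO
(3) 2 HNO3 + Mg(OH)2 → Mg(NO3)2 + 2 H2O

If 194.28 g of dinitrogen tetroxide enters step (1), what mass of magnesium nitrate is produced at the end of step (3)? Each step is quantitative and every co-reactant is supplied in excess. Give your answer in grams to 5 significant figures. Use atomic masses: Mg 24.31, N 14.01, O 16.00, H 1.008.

M(N2O4) = 2(14.01) + 4(16.00) = 92.02 g/mol.
M(Mg(NO3)2) = 24.31 + 2(14.01) + 6(16.00) = 148.33 g/mol.
n(N2O4) = 194.28 / 92.02 = 2.11128 mol.
Reaction (1): N2O4→NO2 ratio 1:2 ⇒ n(NO2) = 4.22256 mol.
Reaction (2): NO2→HNO3 ratio 3:2 ⇒ n(HNO3) = 2.81504 mol.
Reaction (3): HNO3→Mg(NO3)2 ratio 2:1 ⇒ n(Mg(NO3)2) = 1.40752 mol.
Mass of Mg(NO3)2 = 1.40752 × 148.33 = 208.777 g.

208.78 g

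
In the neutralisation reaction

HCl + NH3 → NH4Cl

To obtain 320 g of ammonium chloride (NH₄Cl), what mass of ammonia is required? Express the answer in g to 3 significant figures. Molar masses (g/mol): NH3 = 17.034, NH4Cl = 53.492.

102 g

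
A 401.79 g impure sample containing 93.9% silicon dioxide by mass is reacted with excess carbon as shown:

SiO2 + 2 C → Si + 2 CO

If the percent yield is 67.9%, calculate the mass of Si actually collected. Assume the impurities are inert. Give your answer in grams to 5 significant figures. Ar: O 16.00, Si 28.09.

Pure SiO2 available = 401.79 g × 0.939 = 377.281 g.
M(SiO2) = 28.09 + 2(16.00) = 60.09 g/mol.
M(Si) = 28.09 g/mol.
n(SiO2) = 377.281 g / 60.09 g/mol = 6.27860 mol.
From the equation the SiO2:Si mole ratio is 1:1, so n(Si) = 6.27860 × 1/1 = 6.27860 mol.
Mass of Si = 6.27860 mol × 28.09 g/mol = 176.366 g.
Actual mass collected = 176.366 g × 0.679 = 119.752 g.

119.75 g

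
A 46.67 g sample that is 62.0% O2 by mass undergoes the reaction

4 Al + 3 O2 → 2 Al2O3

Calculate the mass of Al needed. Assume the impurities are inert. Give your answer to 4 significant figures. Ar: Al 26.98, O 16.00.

Mass of pure O2 = 46.67 g × 0.620 = 28.935 g.
M(O2) = 2(16.00) = 32.00 g/mol.
M(Al) = 26.98 g/mol.
n(O2) = 28.935 g / 32.00 g/mol = 0.90423 mol.
From the equation the O2:Al mole ratio is 3:4, so n(Al) = 0.90423 × 4/3 = 1.2056 mol.
Mass of Al = 1.2056 mol × 26.98 g/mol = 32.528 g.

32.53 g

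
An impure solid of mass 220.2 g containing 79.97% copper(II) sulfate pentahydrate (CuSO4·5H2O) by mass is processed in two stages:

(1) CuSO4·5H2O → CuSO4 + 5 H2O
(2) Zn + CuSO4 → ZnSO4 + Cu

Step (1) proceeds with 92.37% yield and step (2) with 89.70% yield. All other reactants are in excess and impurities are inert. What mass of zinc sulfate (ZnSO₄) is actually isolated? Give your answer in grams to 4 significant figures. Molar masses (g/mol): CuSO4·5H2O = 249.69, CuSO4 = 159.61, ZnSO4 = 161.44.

94.34 g

Pure CuSO4·5H2O = 220.2 × 0.7997 = 176.09 g.
n(CuSO4·5H2O) = 176.09 / 249.69 = 0.70525 mol.
Step 1 (CuSO4·5H2O:CuSO4 = 1:1): theoretical n(CuSO4) = 0.70525 mol; at 92.37% yield, n(CuSO4) = 0.65144 mol.
Step 2 (CuSO4:ZnSO4 = 1:1): theoretical n(ZnSO4) = 0.65144 mol, so theoretical mass = 0.65144 × 161.44 = 105.17 g.
At 89.70% yield, actual mass of ZnSO4 = 105.17 × 0.8970 = 94.336 g.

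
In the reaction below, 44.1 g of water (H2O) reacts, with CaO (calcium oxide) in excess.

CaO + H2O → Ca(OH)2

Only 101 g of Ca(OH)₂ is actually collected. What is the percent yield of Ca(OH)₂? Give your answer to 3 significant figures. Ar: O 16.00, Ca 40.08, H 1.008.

M(H2O) = 2(1.008) + 16.00 = 18.016 g/mol.
M(Ca(OH)2) = 40.08 + 2(16.00) + 2(1.008) = 74.096 g/mol.
n(H2O) = 44.10 g / 18.016 g/mol = 2.448 mol.
From the equation the H2O:Ca(OH)2 mole ratio is 1:1, so n(Ca(OH)2) = 2.448 × 1/1 = 2.448 mol.
Mass of Ca(OH)2 = 2.448 mol × 74.096 g/mol = 181.4 g.
This is the theoretical yield. Percent yield = 101 g / 181.4 g × 100% = 55.69%.

55.7 %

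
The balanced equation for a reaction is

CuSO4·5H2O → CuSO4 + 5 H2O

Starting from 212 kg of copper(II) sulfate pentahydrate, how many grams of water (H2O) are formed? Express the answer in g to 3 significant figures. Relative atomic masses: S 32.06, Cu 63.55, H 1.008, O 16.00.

76500 g

M(CuSO4·5H2O) = 63.55 + 32.06 + 9(16.00) + 10(1.008) = 249.69 g/mol.
M(H2O) = 2(1.008) + 16.00 = 18.016 g/mol.
Convert: 212 kg = 212000 g.
n(CuSO4·5H2O) = 212000 g / 249.69 g/mol = 849.1 mol.
From the equation the CuSO4·5H2O:H2O mole ratio is 1:5, so n(H2O) = 849.1 × 5/1 = 4245 mol.
Mass of H2O = 4245 mol × 18.016 g/mol = 76480 g.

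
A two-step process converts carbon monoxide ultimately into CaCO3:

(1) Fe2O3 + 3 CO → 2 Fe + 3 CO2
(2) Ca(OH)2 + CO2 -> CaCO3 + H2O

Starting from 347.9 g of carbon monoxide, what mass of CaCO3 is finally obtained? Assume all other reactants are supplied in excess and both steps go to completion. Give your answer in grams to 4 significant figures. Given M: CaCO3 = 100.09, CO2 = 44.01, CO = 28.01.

1243 g

n(CO) = 347.90 / 28.01 = 12.421 mol.
Step 1 gives a 3:3 ratio of CO to CO2, so n(CO2) = 12.421 mol.
In step 2 the CO2:CaCO3 ratio is 1:1, so n(CaCO3) = 12.421 mol.
Mass of CaCO3 = 12.421 × 100.09 = 1243.2 g.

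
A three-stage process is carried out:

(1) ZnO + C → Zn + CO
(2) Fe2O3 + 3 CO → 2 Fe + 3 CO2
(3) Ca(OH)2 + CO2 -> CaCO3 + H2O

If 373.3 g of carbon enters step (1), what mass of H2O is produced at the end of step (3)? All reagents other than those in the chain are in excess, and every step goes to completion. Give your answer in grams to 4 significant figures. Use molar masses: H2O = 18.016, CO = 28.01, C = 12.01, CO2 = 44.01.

560.0 g

n(C) = 373.3 / 12.01 = 31.082 mol.
Reaction (1): C→CO ratio 1:1 ⇒ n(CO) = 31.082 mol.
Reaction (2): CO→CO2 ratio 3:3 ⇒ n(CO2) = 31.082 mol.
Reaction (3): CO2→H2O ratio 1:1 ⇒ n(H2O) = 31.082 mol.
Mass of H2O = 31.082 × 18.016 = 559.98 g.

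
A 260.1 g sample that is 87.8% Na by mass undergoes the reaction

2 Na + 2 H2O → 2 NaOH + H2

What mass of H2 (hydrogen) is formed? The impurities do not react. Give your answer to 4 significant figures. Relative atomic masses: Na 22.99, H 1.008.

10.01 g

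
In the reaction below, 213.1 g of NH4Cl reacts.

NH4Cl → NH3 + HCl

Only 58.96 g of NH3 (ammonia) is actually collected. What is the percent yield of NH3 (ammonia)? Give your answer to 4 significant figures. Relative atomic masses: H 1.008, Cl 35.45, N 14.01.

M(NH4Cl) = 14.01 + 4(1.008) + 35.45 = 53.492 g/mol.
M(NH3) = 14.01 + 3(1.008) = 17.034 g/mol.
n(NH4Cl) = 213.10 g / 53.492 g/mol = 3.9838 mol.
From the equation the NH4Cl:NH3 mole ratio is 1:1, so n(NH3) = 3.9838 × 1/1 = 3.9838 mol.
Mass of NH3 = 3.9838 mol × 17.034 g/mol = 67.860 g.
This is the theoretical yield. Percent yield = 58.96 g / 67.860 g × 100% = 86.885%.

86.89 %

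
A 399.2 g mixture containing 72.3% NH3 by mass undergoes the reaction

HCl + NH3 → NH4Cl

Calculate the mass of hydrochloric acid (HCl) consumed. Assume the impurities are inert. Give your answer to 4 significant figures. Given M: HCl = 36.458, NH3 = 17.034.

Mass of pure NH3 = 399.2 g × 0.723 = 288.62 g.
n(NH3) = 288.62 g / 17.034 g/mol = 16.944 mol.
From the equation the NH3:HCl mole ratio is 1:1, so n(HCl) = 16.944 × 1/1 = 16.944 mol.
Mass of HCl = 16.944 mol × 36.458 g/mol = 617.74 g.

617.7 g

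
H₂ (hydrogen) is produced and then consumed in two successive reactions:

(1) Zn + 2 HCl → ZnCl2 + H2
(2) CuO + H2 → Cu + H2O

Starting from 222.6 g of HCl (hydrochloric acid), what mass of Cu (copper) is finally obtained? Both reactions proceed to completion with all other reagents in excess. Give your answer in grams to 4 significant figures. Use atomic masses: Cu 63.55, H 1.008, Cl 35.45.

M(HCl) = 1.008 + 35.45 = 36.458 g/mol.
M(Cu) = 63.55 g/mol.
n(HCl) = 222.60 / 36.458 = 6.1057 mol.
Step 1 gives a 2:1 ratio of HCl to H2, so n(H2) = 3.0528 mol.
In step 2 the H2:Cu ratio is 1:1, so n(Cu) = 3.0528 mol.
Mass of Cu = 3.0528 × 63.55 = 194.01 g.

194.0 g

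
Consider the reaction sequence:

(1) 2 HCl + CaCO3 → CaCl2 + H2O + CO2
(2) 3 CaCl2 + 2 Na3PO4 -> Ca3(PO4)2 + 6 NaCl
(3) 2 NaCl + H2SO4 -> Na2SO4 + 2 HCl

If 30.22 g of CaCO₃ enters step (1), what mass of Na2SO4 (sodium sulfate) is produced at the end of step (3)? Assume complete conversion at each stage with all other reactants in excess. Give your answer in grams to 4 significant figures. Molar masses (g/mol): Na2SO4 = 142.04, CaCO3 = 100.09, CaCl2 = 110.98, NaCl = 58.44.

n(CaCO3) = 30.22 / 100.09 = 0.30193 mol.
Reaction (1): CaCO3→CaCl2 ratio 1:1 ⇒ n(CaCl2) = 0.30193 mol.
Reaction (2): CaCl2→NaCl ratio 3:6 ⇒ n(NaCl) = 0.60386 mol.
Reaction (3): NaCl→Na2SO4 ratio 2:1 ⇒ n(Na2SO4) = 0.30193 mol.
Mass of Na2SO4 = 0.30193 × 142.04 = 42.886 g.

42.89 g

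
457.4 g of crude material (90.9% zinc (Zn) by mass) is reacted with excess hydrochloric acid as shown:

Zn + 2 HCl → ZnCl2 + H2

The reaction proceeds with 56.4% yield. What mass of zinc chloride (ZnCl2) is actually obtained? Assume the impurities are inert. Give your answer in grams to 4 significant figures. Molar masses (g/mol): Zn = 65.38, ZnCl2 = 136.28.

488.8 g

Pure Zn available = 457.4 g × 0.909 = 415.78 g.
n(Zn) = 415.78 g / 65.38 g/mol = 6.3594 mol.
From the equation the Zn:ZnCl2 mole ratio is 1:1, so n(ZnCl2) = 6.3594 × 1/1 = 6.3594 mol.
Mass of ZnCl2 = 6.3594 mol × 136.28 g/mol = 866.66 g.
Actual mass collected = 866.66 g × 0.564 = 488.79 g.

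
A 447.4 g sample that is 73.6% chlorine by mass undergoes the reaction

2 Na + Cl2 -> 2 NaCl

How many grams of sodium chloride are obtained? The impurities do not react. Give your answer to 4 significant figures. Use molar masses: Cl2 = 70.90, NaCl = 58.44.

Mass of pure Cl2 = 447.4 g × 0.736 = 329.29 g.
n(Cl2) = 329.29 g / 70.90 g/mol = 4.6444 mol.
From the equation the Cl2:NaCl mole ratio is 1:2, so n(NaCl) = 4.6444 × 2/1 = 9.2888 mol.
Mass of NaCl = 9.2888 mol × 58.44 g/mol = 542.83 g.

542.8 g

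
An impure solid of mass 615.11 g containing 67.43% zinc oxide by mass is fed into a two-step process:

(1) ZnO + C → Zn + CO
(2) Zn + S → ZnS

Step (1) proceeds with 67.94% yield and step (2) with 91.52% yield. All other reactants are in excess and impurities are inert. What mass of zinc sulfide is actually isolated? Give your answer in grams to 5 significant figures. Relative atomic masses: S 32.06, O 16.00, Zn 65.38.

308.79 g

Pure ZnO = 615.11 × 0.6743 = 414.769 g.
M(ZnO) = 65.38 + 16.00 = 81.38 g/mol.
M(ZnS) = 65.38 + 32.06 = 97.44 g/mol.
n(ZnO) = 414.769 / 81.38 = 5.09669 mol.
Step 1 (ZnO:Zn = 1:1): theoretical n(Zn) = 5.09669 mol; at 67.94% yield, n(Zn) = 3.46269 mol.
Step 2 (Zn:ZnS = 1:1): theoretical n(ZnS) = 3.46269 mol, so theoretical mass = 3.46269 × 97.44 = 337.405 g.
At 91.52% yield, actual mass of ZnS = 337.405 × 0.9152 = 308.793 g.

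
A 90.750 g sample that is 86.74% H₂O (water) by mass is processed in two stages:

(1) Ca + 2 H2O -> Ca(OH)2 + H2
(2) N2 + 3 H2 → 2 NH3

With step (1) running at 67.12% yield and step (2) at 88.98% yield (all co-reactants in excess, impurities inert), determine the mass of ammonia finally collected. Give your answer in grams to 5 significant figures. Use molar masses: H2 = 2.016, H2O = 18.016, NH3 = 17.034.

Pure H2O = 90.750 × 0.8674 = 78.7165 g.
n(H2O) = 78.7165 / 18.016 = 4.36926 mol.
Step 1 (H2O:H2 = 2:1): theoretical n(H2) = 2.18463 mol; at 67.12% yield, n(H2) = 1.46632 mol.
Step 2 (H2:NH3 = 3:2): theoretical n(NH3) = 0.977549 mol, so theoretical mass = 0.977549 × 17.034 = 16.6516 g.
At 88.98% yield, actual mass of NH3 = 16.6516 × 0.8898 = 14.8166 g.

14.817 g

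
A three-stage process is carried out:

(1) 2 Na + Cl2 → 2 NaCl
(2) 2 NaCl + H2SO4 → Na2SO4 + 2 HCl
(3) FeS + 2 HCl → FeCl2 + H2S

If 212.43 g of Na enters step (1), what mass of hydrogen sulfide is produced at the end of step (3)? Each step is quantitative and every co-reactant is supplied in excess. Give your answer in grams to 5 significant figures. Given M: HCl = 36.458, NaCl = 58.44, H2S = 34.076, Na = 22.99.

157.43 g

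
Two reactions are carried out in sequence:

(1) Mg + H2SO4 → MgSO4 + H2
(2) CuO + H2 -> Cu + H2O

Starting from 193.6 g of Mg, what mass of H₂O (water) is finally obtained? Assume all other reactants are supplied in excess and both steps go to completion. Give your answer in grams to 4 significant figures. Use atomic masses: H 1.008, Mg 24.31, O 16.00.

M(Mg) = 24.31 g/mol.
M(H2O) = 2(1.008) + 16.00 = 18.016 g/mol.
n(Mg) = 193.60 / 24.31 = 7.9638 mol.
Step 1 gives a 1:1 ratio of Mg to H2, so n(H2) = 7.9638 mol.
In step 2 the H2:H2O ratio is 1:1, so n(H2O) = 7.9638 mol.
Mass of H2O = 7.9638 × 18.016 = 143.48 g.

143.5 g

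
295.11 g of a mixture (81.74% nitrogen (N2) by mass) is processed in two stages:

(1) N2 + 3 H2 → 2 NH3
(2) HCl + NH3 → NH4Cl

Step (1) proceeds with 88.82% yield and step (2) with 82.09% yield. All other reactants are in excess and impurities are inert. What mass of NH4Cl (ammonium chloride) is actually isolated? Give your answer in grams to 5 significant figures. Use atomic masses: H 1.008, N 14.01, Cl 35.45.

Pure N2 = 295.11 × 0.8174 = 241.223 g.
M(N2) = 2(14.01) = 28.02 g/mol.
M(NH4Cl) = 14.01 + 4(1.008) + 35.45 = 53.492 g/mol.
n(N2) = 241.223 / 28.02 = 8.60895 mol.
Step 1 (N2:NH3 = 1:2): theoretical n(NH3) = 17.2179 mol; at 88.82% yield, n(NH3) = 15.2929 mol.
Step 2 (NH3:NH4Cl = 1:1): theoretical n(NH4Cl) = 15.2929 mol, so theoretical mass = 15.2929 × 53.492 = 818.050 g.
At 82.09% yield, actual mass of NH4Cl = 818.050 × 0.8209 = 671.538 g.

671.54 g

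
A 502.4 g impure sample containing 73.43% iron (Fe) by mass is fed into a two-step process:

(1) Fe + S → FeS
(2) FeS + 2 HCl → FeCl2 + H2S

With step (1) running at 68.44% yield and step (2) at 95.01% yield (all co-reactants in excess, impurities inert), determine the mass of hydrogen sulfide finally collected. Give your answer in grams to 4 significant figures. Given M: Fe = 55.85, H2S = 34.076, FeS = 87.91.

Pure Fe = 502.4 × 0.7343 = 368.91 g.
n(Fe) = 368.91 / 55.85 = 6.6054 mol.
Step 1 (Fe:FeS = 1:1): theoretical n(FeS) = 6.6054 mol; at 68.44% yield, n(FeS) = 4.5207 mol.
Step 2 (FeS:H2S = 1:1): theoretical n(H2S) = 4.5207 mol, so theoretical mass = 4.5207 × 34.076 = 154.05 g.
At 95.01% yield, actual mass of H2S = 154.05 × 0.9501 = 146.36 g.

146.4 g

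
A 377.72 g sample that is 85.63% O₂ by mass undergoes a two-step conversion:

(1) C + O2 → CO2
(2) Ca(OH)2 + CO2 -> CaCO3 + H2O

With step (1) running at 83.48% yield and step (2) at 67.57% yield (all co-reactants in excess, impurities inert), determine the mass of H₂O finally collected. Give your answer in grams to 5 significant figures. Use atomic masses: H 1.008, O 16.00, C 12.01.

102.72 g

Pure O2 = 377.72 × 0.8563 = 323.442 g.
M(O2) = 2(16.00) = 32.00 g/mol.
M(H2O) = 2(1.008) + 16.00 = 18.016 g/mol.
n(O2) = 323.442 / 32.00 = 10.1076 mol.
Step 1 (O2:CO2 = 1:1): theoretical n(CO2) = 10.1076 mol; at 83.48% yield, n(CO2) = 8.43778 mol.
Step 2 (CO2:H2O = 1:1): theoretical n(H2O) = 8.43778 mol, so theoretical mass = 8.43778 × 18.016 = 152.015 g.
At 67.57% yield, actual mass of H2O = 152.015 × 0.6757 = 102.717 g.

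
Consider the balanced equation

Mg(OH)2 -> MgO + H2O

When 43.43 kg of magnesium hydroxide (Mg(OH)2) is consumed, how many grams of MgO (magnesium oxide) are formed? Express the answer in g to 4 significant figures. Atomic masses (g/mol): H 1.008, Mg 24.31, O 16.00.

M(Mg(OH)2) = 24.31 + 2(16.00) + 2(1.008) = 58.326 g/mol.
M(MgO) = 24.31 + 16.00 = 40.31 g/mol.
Convert: 43.43 kg = 43430 g.
n(Mg(OH)2) = 43430 g / 58.326 g/mol = 744.61 mol.
From the equation the Mg(OH)2:MgO mole ratio is 1:1, so n(MgO) = 744.61 × 1/1 = 744.61 mol.
Mass of MgO = 744.61 mol × 40.31 g/mol = 30015 g.

30020 g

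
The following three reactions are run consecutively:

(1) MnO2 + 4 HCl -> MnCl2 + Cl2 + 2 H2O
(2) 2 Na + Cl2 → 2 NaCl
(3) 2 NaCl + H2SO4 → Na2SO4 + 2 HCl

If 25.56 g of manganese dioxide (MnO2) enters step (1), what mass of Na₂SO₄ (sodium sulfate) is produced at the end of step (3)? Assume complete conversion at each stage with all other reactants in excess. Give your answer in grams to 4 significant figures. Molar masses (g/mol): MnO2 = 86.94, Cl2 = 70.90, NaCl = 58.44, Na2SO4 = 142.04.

41.76 g

n(MnO2) = 25.56 / 86.94 = 0.29400 mol.
Reaction (1): MnO2→Cl2 ratio 1:1 ⇒ n(Cl2) = 0.29400 mol.
Reaction (2): Cl2→NaCl ratio 1:2 ⇒ n(NaCl) = 0.58799 mol.
Reaction (3): NaCl→Na2SO4 ratio 2:1 ⇒ n(Na2SO4) = 0.29400 mol.
Mass of Na2SO4 = 0.29400 × 142.04 = 41.759 g.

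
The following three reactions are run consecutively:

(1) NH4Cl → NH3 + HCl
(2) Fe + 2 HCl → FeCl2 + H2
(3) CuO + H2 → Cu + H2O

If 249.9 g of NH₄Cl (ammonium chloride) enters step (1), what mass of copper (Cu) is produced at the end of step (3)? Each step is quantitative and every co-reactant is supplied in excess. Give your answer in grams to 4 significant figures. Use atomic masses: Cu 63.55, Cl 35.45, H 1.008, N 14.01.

148.4 g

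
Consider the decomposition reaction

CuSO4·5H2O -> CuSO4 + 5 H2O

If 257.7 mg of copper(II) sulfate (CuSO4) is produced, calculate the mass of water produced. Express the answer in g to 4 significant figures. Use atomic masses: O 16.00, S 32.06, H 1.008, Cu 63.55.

M(CuSO4) = 63.55 + 32.06 + 4(16.00) = 159.61 g/mol.
M(H2O) = 2(1.008) + 16.00 = 18.016 g/mol.
Convert: 257.7 mg = 0.25770 g.
n(CuSO4) = 0.25770 g / 159.61 g/mol = 0.0016146 mol.
From the equation the CuSO4:H2O mole ratio is 1:5, so n(H2O) = 0.0016146 × 5/1 = 0.0080728 mol.
Mass of H2O = 0.0080728 mol × 18.016 g/mol = 0.14544 g.

0.1454 g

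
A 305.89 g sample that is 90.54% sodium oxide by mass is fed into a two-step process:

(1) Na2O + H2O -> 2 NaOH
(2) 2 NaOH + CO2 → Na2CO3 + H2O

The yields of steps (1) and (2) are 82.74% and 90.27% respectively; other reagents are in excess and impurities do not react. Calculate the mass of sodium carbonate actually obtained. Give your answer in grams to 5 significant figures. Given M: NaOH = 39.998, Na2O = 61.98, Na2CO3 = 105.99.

353.74 g

Pure Na2O = 305.89 × 0.9054 = 276.953 g.
n(Na2O) = 276.953 / 61.98 = 4.46842 mol.
Step 1 (Na2O:NaOH = 1:2): theoretical n(NaOH) = 8.93684 mol; at 82.74% yield, n(NaOH) = 7.39435 mol.
Step 2 (NaOH:Na2CO3 = 2:1): theoretical n(Na2CO3) = 3.69717 mol, so theoretical mass = 3.69717 × 105.99 = 391.863 g.
At 90.27% yield, actual mass of Na2CO3 = 391.863 × 0.9027 = 353.735 g.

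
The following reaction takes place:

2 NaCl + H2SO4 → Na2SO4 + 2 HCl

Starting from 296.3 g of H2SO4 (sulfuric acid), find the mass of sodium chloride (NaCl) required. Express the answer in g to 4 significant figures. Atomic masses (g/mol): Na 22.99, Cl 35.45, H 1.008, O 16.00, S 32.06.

353.1 g

M(H2SO4) = 2(1.008) + 32.06 + 4(16.00) = 98.076 g/mol.
M(NaCl) = 22.99 + 35.45 = 58.44 g/mol.
n(H2SO4) = 296.30 g / 98.076 g/mol = 3.0211 mol.
From the equation the H2SO4:NaCl mole ratio is 1:2, so n(NaCl) = 3.0211 × 2/1 = 6.0423 mol.
Mass of NaCl = 6.0423 mol × 58.44 g/mol = 353.11 g.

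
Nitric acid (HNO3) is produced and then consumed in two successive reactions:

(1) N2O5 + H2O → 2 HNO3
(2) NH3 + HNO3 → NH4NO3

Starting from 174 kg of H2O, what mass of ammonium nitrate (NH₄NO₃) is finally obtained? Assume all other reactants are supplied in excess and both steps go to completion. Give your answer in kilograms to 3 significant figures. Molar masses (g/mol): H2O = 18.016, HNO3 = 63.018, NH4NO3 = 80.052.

1550 kg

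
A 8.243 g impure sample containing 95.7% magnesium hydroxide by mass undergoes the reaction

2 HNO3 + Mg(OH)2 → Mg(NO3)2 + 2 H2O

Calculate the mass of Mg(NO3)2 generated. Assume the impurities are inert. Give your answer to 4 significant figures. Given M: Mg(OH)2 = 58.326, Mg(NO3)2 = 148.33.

Mass of pure Mg(OH)2 = 8.243 g × 0.957 = 7.8886 g.
n(Mg(OH)2) = 7.8886 g / 58.326 g/mol = 0.13525 mol.
From the equation the Mg(OH)2:Mg(NO3)2 mole ratio is 1:1, so n(Mg(NO3)2) = 0.13525 × 1/1 = 0.13525 mol.
Mass of Mg(NO3)2 = 0.13525 mol × 148.33 g/mol = 20.062 g.

20.06 g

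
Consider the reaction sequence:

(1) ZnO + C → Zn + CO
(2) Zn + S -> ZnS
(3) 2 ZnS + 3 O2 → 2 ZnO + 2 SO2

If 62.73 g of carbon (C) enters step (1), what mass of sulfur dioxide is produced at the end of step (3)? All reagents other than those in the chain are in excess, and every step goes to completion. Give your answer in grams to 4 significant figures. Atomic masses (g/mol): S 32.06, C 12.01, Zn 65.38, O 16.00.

M(C) = 12.01 g/mol.
M(SO2) = 32.06 + 2(16.00) = 64.06 g/mol.
n(C) = 62.73 / 12.01 = 5.2231 mol.
Reaction (1): C→Zn ratio 1:1 ⇒ n(Zn) = 5.2231 mol.
Reaction (2): Zn→ZnS ratio 1:1 ⇒ n(ZnS) = 5.2231 mol.
Reaction (3): ZnS→SO2 ratio 2:2 ⇒ n(SO2) = 5.2231 mol.
Mass of SO2 = 5.2231 × 64.06 = 334.59 g.

334.6 g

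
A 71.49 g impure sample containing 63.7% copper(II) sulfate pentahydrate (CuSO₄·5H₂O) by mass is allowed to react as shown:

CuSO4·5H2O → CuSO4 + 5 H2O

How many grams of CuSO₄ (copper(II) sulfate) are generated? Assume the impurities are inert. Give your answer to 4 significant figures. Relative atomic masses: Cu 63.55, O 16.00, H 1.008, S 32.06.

Mass of pure CuSO4·5H2O = 71.49 g × 0.637 = 45.539 g.
M(CuSO4·5H2O) = 63.55 + 32.06 + 9(16.00) + 10(1.008) = 249.69 g/mol.
M(CuSO4) = 63.55 + 32.06 + 4(16.00) = 159.61 g/mol.
n(CuSO4·5H2O) = 45.539 g / 249.69 g/mol = 0.18238 mol.
From the equation the CuSO4·5H2O:CuSO4 mole ratio is 1:1, so n(CuSO4) = 0.18238 × 1/1 = 0.18238 mol.
Mass of CuSO4 = 0.18238 mol × 159.61 g/mol = 29.110 g.

29.11 g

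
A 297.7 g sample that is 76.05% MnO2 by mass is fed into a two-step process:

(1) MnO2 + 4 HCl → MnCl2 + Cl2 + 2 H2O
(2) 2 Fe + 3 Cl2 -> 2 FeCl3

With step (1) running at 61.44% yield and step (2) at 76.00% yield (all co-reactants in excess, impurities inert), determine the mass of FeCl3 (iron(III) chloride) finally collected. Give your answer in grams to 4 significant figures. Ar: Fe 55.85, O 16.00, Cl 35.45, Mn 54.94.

Pure MnO2 = 297.7 × 0.7605 = 226.40 g.
M(MnO2) = 54.94 + 2(16.00) = 86.94 g/mol.
M(FeCl3) = 55.85 + 3(35.45) = 162.20 g/mol.
n(MnO2) = 226.40 / 86.94 = 2.6041 mol.
Step 1 (MnO2:Cl2 = 1:1): theoretical n(Cl2) = 2.6041 mol; at 61.44% yield, n(Cl2) = 1.6000 mol.
Step 2 (Cl2:FeCl3 = 3:2): theoretical n(FeCl3) = 1.0666 mol, so theoretical mass = 1.0666 × 162.20 = 173.01 g.
At 76.00% yield, actual mass of FeCl3 = 173.01 × 0.7600 = 131.49 g.

131.5 g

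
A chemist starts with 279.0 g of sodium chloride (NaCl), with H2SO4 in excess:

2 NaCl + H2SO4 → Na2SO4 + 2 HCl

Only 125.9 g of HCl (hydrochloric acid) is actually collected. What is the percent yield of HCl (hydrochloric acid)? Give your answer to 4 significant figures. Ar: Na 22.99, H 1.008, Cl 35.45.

72.33 %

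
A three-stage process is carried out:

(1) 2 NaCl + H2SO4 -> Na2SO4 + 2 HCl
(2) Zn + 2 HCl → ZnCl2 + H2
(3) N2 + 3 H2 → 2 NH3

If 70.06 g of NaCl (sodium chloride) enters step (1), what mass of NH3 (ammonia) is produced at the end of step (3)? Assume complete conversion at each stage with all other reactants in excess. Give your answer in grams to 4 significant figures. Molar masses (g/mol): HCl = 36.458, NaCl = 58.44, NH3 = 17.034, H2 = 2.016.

6.807 g

n(NaCl) = 70.06 / 58.44 = 1.1988 mol.
Reaction (1): NaCl→HCl ratio 2:2 ⇒ n(HCl) = 1.1988 mol.
Reaction (2): HCl→H2 ratio 2:1 ⇒ n(H2) = 0.59942 mol.
Reaction (3): H2→NH3 ratio 3:2 ⇒ n(NH3) = 0.39961 mol.
Mass of NH3 = 0.39961 × 17.034 = 6.8070 g.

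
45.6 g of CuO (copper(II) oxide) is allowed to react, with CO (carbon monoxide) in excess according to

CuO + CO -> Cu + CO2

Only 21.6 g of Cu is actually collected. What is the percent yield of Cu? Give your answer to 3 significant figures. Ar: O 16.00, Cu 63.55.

59.3 %

M(CuO) = 63.55 + 16.00 = 79.55 g/mol.
M(Cu) = 63.55 g/mol.
n(CuO) = 45.60 g / 79.55 g/mol = 0.5732 mol.
From the equation the CuO:Cu mole ratio is 1:1, so n(Cu) = 0.5732 × 1/1 = 0.5732 mol.
Mass of Cu = 0.5732 mol × 63.55 g/mol = 36.43 g.
This is the theoretical yield. Percent yield = 21.6 g / 36.43 g × 100% = 59.29%.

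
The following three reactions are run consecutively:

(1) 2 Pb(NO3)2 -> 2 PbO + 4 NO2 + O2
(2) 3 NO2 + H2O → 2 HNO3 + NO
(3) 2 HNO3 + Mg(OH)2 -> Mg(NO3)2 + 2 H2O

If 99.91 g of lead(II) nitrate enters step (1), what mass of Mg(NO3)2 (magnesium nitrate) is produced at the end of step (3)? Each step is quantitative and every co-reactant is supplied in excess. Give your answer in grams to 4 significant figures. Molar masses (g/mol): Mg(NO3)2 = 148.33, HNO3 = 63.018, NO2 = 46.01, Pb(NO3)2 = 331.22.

29.83 g

n(Pb(NO3)2) = 99.91 / 331.22 = 0.30164 mol.
Reaction (1): Pb(NO3)2→NO2 ratio 2:4 ⇒ n(NO2) = 0.60328 mol.
Reaction (2): NO2→HNO3 ratio 3:2 ⇒ n(HNO3) = 0.40219 mol.
Reaction (3): HNO3→Mg(NO3)2 ratio 2:1 ⇒ n(Mg(NO3)2) = 0.20109 mol.
Mass of Mg(NO3)2 = 0.20109 × 148.33 = 29.828 g.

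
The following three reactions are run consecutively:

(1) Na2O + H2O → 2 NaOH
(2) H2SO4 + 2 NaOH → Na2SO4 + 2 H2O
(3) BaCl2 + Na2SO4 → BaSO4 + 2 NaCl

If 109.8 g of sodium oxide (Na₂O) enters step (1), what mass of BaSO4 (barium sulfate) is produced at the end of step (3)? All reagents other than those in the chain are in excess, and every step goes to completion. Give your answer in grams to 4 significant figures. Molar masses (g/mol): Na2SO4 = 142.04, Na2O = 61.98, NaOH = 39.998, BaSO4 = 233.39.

413.5 g

n(Na2O) = 109.8 / 61.98 = 1.7715 mol.
Reaction (1): Na2O→NaOH ratio 1:2 ⇒ n(NaOH) = 3.5431 mol.
Reaction (2): NaOH→Na2SO4 ratio 2:1 ⇒ n(Na2SO4) = 1.7715 mol.
Reaction (3): Na2SO4→BaSO4 ratio 1:1 ⇒ n(BaSO4) = 1.7715 mol.
Mass of BaSO4 = 1.7715 × 233.39 = 413.46 g.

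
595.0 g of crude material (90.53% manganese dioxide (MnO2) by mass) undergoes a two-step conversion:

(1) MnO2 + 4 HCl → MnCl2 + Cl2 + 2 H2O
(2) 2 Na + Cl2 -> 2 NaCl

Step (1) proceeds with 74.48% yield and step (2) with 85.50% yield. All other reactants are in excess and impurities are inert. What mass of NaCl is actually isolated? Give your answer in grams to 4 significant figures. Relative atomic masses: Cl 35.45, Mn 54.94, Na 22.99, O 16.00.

Pure MnO2 = 595.0 × 0.9053 = 538.65 g.
M(MnO2) = 54.94 + 2(16.00) = 86.94 g/mol.
M(NaCl) = 22.99 + 35.45 = 58.44 g/mol.
n(MnO2) = 538.65 / 86.94 = 6.1957 mol.
Step 1 (MnO2:Cl2 = 1:1): theoretical n(Cl2) = 6.1957 mol; at 74.48% yield, n(Cl2) = 4.6146 mol.
Step 2 (Cl2:NaCl = 1:2): theoretical n(NaCl) = 9.2291 mol, so theoretical mass = 9.2291 × 58.44 = 539.35 g.
At 85.50% yield, actual mass of NaCl = 539.35 × 0.8550 = 461.14 g.

461.1 g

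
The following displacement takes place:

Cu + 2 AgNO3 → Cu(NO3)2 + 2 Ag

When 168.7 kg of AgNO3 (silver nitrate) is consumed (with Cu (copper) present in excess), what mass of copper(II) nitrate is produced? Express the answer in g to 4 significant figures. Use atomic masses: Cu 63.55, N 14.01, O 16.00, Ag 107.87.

93130 g

M(AgNO3) = 107.87 + 14.01 + 3(16.00) = 169.88 g/mol.
M(Cu(NO3)2) = 63.55 + 2(14.01) + 6(16.00) = 187.57 g/mol.
Convert: 168.7 kg = 168700 g.
n(AgNO3) = 168700 g / 169.88 g/mol = 993.05 mol.
From the equation the AgNO3:Cu(NO3)2 mole ratio is 2:1, so n(Cu(NO3)2) = 993.05 × 1/2 = 496.53 mol.
Mass of Cu(NO3)2 = 496.53 mol × 187.57 g/mol = 93134 g.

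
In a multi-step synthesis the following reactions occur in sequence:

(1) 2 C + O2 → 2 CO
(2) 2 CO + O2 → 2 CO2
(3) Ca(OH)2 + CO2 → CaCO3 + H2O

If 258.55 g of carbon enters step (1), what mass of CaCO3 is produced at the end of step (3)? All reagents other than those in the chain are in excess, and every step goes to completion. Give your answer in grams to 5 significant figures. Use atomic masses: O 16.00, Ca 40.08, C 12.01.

M(C) = 12.01 g/mol.
M(CaCO3) = 40.08 + 12.01 + 3(16.00) = 100.09 g/mol.
n(C) = 258.55 / 12.01 = 21.5279 mol.
Reaction (1): C→CO ratio 2:2 ⇒ n(CO) = 21.5279 mol.
Reaction (2): CO→CO2 ratio 2:2 ⇒ n(CO2) = 21.5279 mol.
Reaction (3): CO2→CaCO3 ratio 1:1 ⇒ n(CaCO3) = 21.5279 mol.
Mass of CaCO3 = 21.5279 × 100.09 = 2154.73 g.

2154.7 g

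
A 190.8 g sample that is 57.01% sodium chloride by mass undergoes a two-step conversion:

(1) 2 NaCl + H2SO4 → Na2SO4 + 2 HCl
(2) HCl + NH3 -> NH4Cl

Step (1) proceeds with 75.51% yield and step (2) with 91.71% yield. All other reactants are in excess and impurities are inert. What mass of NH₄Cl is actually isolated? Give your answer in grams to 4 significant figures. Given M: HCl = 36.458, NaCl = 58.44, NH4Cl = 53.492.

Pure NaCl = 190.8 × 0.5701 = 108.78 g.
n(NaCl) = 108.78 / 58.44 = 1.8613 mol.
Step 1 (NaCl:HCl = 2:2): theoretical n(HCl) = 1.8613 mol; at 75.51% yield, n(HCl) = 1.4055 mol.
Step 2 (HCl:NH4Cl = 1:1): theoretical n(NH4Cl) = 1.4055 mol, so theoretical mass = 1.4055 × 53.492 = 75.182 g.
At 91.71% yield, actual mass of NH4Cl = 75.182 × 0.9171 = 68.949 g.

68.95 g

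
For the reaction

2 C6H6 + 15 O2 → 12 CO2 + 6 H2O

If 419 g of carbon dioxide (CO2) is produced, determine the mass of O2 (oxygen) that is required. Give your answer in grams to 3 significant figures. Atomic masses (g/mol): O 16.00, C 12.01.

381 g

M(CO2) = 12.01 + 2(16.00) = 44.01 g/mol.
M(O2) = 2(16.00) = 32.00 g/mol.
n(CO2) = 419.0 g / 44.01 g/mol = 9.521 mol.
From the equation the CO2:O2 mole ratio is 12:15, so n(O2) = 9.521 × 15/12 = 11.90 mol.
Mass of O2 = 11.90 mol × 32.00 g/mol = 380.8 g.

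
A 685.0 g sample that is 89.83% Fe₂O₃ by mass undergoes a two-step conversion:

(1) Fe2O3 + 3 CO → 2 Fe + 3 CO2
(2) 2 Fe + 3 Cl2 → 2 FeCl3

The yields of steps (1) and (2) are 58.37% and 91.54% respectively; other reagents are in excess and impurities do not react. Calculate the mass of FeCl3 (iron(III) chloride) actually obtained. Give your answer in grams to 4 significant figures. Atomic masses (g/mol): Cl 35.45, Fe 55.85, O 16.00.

Pure Fe2O3 = 685.0 × 0.8983 = 615.34 g.
M(Fe2O3) = 2(55.85) + 3(16.00) = 159.70 g/mol.
M(FeCl3) = 55.85 + 3(35.45) = 162.20 g/mol.
n(Fe2O3) = 615.34 / 159.70 = 3.8531 mol.
Step 1 (Fe2O3:Fe = 1:2): theoretical n(Fe) = 7.7061 mol; at 58.37% yield, n(Fe) = 4.4981 mol.
Step 2 (Fe:FeCl3 = 2:2): theoretical n(FeCl3) = 4.4981 mol, so theoretical mass = 4.4981 × 162.20 = 729.59 g.
At 91.54% yield, actual mass of FeCl3 = 729.59 × 0.9154 = 667.86 g.

667.9 g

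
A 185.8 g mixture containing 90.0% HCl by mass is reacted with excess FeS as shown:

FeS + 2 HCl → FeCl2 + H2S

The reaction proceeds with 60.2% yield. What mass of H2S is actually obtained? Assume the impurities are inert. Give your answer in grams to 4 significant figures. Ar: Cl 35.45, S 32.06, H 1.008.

Pure HCl available = 185.8 g × 0.900 = 167.22 g.
M(HCl) = 1.008 + 35.45 = 36.458 g/mol.
M(H2S) = 2(1.008) + 32.06 = 34.076 g/mol.
n(HCl) = 167.22 g / 36.458 g/mol = 4.5866 mol.
From the equation the HCl:H2S mole ratio is 2:1, so n(H2S) = 4.5866 × 1/2 = 2.2933 mol.
Mass of H2S = 2.2933 mol × 34.076 g/mol = 78.147 g.
Actual mass collected = 78.147 g × 0.602 = 47.045 g.

47.04 g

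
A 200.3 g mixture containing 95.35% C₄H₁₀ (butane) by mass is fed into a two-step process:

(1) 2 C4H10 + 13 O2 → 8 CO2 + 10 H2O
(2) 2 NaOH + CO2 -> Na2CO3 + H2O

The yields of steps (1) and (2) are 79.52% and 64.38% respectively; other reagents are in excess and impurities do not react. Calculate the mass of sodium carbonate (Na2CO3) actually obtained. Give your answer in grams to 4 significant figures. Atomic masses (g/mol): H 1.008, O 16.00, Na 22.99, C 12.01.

Pure C4H10 = 200.3 × 0.9535 = 190.99 g.
M(C4H10) = 4(12.01) + 10(1.008) = 58.12 g/mol.
M(Na2CO3) = 2(22.99) + 12.01 + 3(16.00) = 105.99 g/mol.
n(C4H10) = 190.99 / 58.12 = 3.2861 mol.
Step 1 (C4H10:CO2 = 2:8): theoretical n(CO2) = 13.144 mol; at 79.52% yield, n(CO2) = 10.452 mol.
Step 2 (CO2:Na2CO3 = 1:1): theoretical n(Na2CO3) = 10.452 mol, so theoretical mass = 10.452 × 105.99 = 1107.8 g.
At 64.38% yield, actual mass of Na2CO3 = 1107.8 × 0.6438 = 713.23 g.

713.2 g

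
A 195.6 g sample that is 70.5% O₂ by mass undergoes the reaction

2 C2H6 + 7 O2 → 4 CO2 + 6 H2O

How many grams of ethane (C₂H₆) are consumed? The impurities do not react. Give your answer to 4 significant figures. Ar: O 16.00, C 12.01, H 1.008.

37.02 g

Mass of pure O2 = 195.6 g × 0.705 = 137.90 g.
M(O2) = 2(16.00) = 32.00 g/mol.
M(C2H6) = 2(12.01) + 6(1.008) = 30.068 g/mol.
n(O2) = 137.90 g / 32.00 g/mol = 4.3093 mol.
From the equation the O2:C2H6 mole ratio is 7:2, so n(C2H6) = 4.3093 × 2/7 = 1.2312 mol.
Mass of C2H6 = 1.2312 mol × 30.068 g/mol = 37.021 g.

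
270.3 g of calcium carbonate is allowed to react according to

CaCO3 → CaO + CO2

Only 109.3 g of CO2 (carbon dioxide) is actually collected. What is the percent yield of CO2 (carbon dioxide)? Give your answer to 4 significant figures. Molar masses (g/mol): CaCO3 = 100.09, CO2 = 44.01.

91.96 %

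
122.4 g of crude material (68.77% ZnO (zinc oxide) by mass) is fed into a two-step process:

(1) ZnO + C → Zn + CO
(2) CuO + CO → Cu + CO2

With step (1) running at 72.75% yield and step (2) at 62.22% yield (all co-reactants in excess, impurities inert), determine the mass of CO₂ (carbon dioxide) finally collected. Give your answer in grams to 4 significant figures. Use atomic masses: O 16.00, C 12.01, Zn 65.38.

Pure ZnO = 122.4 × 0.6877 = 84.174 g.
M(ZnO) = 65.38 + 16.00 = 81.38 g/mol.
M(CO2) = 12.01 + 2(16.00) = 44.01 g/mol.
n(ZnO) = 84.174 / 81.38 = 1.0343 mol.
Step 1 (ZnO:CO = 1:1): theoretical n(CO) = 1.0343 mol; at 72.75% yield, n(CO) = 0.75248 mol.
Step 2 (CO:CO2 = 1:1): theoretical n(CO2) = 0.75248 mol, so theoretical mass = 0.75248 × 44.01 = 33.117 g.
At 62.22% yield, actual mass of CO2 = 33.117 × 0.6222 = 20.605 g.

20.61 g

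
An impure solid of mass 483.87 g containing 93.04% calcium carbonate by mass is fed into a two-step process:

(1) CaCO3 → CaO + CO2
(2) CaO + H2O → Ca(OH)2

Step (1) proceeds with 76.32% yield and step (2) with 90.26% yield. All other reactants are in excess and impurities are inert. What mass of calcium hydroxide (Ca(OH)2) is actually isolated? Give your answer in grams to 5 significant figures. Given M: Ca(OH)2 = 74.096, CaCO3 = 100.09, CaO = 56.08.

229.58 g

Pure CaCO3 = 483.87 × 0.9304 = 450.193 g.
n(CaCO3) = 450.193 / 100.09 = 4.49788 mol.
Step 1 (CaCO3:CaO = 1:1): theoretical n(CaO) = 4.49788 mol; at 76.32% yield, n(CaO) = 3.43278 mol.
Step 2 (CaO:Ca(OH)2 = 1:1): theoretical n(Ca(OH)2) = 3.43278 mol, so theoretical mass = 3.43278 × 74.096 = 254.355 g.
At 90.26% yield, actual mass of Ca(OH)2 = 254.355 × 0.9026 = 229.581 g.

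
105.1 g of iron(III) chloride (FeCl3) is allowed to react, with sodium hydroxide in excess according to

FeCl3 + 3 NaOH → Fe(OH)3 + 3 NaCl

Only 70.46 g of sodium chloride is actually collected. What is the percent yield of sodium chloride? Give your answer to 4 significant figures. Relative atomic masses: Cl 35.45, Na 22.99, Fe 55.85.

M(FeCl3) = 55.85 + 3(35.45) = 162.20 g/mol.
M(NaCl) = 22.99 + 35.45 = 58.44 g/mol.
n(FeCl3) = 105.10 g / 162.20 g/mol = 0.64797 mol.
From the equation the FeCl3:NaCl mole ratio is 1:3, so n(NaCl) = 0.64797 × 3/1 = 1.9439 mol.
Mass of NaCl = 1.9439 mol × 58.44 g/mol = 113.60 g.
This is the theoretical yield. Percent yield = 70.46 g / 113.60 g × 100% = 62.024%.

62.02 %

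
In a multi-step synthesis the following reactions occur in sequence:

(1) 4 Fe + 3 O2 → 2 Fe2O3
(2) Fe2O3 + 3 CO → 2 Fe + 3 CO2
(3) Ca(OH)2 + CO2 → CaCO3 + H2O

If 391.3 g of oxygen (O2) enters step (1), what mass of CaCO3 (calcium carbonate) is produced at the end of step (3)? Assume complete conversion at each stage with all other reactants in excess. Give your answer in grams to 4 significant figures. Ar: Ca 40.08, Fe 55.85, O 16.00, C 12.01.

2448 g

M(O2) = 2(16.00) = 32.00 g/mol.
M(CaCO3) = 40.08 + 12.01 + 3(16.00) = 100.09 g/mol.
n(O2) = 391.3 / 32.00 = 12.228 mol.
Reaction (1): O2→Fe2O3 ratio 3:2 ⇒ n(Fe2O3) = 8.1521 mol.
Reaction (2): Fe2O3→CO2 ratio 1:3 ⇒ n(CO2) = 24.456 mol.
Reaction (3): CO2→CaCO3 ratio 1:1 ⇒ n(CaCO3) = 24.456 mol.
Mass of CaCO3 = 24.456 × 100.09 = 2447.8 g.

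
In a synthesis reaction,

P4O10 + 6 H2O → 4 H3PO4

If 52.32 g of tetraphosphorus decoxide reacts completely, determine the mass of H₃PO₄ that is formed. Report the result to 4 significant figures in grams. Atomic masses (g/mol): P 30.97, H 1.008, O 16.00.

72.24 g

M(P4O10) = 4(30.97) + 10(16.00) = 283.88 g/mol.
M(H3PO4) = 3(1.008) + 30.97 + 4(16.00) = 97.994 g/mol.
n(P4O10) = 52.320 g / 283.88 g/mol = 0.18430 mol.
From the equation the P4O10:H3PO4 mole ratio is 1:4, so n(H3PO4) = 0.18430 × 4/1 = 0.73721 mol.
Mass of H3PO4 = 0.73721 mol × 97.994 g/mol = 72.242 g.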